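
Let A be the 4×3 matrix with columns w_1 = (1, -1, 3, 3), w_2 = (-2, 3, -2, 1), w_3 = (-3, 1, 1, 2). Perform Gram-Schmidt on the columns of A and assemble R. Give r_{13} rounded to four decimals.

r_{13} = 1.1180

e_1 = w_1/‖w_1‖ = (1, -1, 3, 3)/4.4721 = (0.2236, -0.2236, 0.6708, 0.6708).
r_{13} = e_1·w_3 = 1.1180.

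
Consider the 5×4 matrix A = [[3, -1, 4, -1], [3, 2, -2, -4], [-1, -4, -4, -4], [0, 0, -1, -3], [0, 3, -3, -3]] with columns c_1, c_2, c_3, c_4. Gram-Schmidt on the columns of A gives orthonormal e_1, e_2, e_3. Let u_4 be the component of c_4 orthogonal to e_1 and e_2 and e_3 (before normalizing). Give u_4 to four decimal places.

c_1 = (3, 3, -1, 0, 0); ‖c_1‖ = 4.3589, so e_1 = (0.6882, 0.6882, -0.2294, 0.0000, 0.0000).
e_1·c_2 = 0.6882·(-1) + 0.6882·2 + (-0.2294)·(-4) + 0.0000·0 + 0.0000·3 = 1.6059.
u_2 = c_2 − 1.6059·e_1 = (-2.1053, 0.8947, -3.6316, 0.0000, 3.0000).
‖u_2‖ = 5.2365, so e_2 = (-0.4020, 0.1709, -0.6935, 0.0000, 0.5729).
e_1·c_3 = 0.6882·4 + 0.6882·(-2) + (-0.2294)·(-4) + 0.0000·(-1) + 0.0000·(-3) = 2.2942; e_2·c_3 = (-0.4020)·4 + 0.1709·(-2) + (-0.6935)·(-4) + 0.0000·(-1) + 0.5729·(-3) = -0.8945.
u_3 = c_3 − 2.2942·e_1 + 0.8945·e_2 = (2.0614, -3.4261, -4.0940, -1.0000, -2.4875).
‖u_3‖ = 6.3195, so e_3 = (0.3262, -0.5421, -0.6478, -0.1582, -0.3936).
e_1·c_4 = 0.6882·(-1) + 0.6882·(-4) + (-0.2294)·(-4) + 0.0000·(-3) + 0.0000·(-3) = -2.5236; e_2·c_4 = (-0.4020)·(-1) + 0.1709·(-4) + (-0.6935)·(-4) + 0.0000·(-3) + 0.5729·(-3) = 0.7739; e_3·c_4 = 0.3262·(-1) + (-0.5421)·(-4) + (-0.6478)·(-4) + (-0.1582)·(-3) + (-0.3936)·(-3) = 6.0893.
u_4 = c_4 + 2.5236·e_1 − 0.7739·e_2 − 6.0893·e_3 = (-0.9383, 0.9059, -0.0973, -2.0364, -1.0465).

u_4 = (-0.9383, 0.9059, -0.0973, -2.0364, -1.0465)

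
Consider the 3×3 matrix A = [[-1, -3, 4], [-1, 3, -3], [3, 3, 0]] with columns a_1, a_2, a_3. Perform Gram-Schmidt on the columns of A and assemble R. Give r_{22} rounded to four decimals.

e_1 = a_1/‖a_1‖ = (-1, -1, 3)/3.3166 = (-0.3015, -0.3015, 0.9045).
r_{12} = e_1·a_2 = 2.7136.
u_2 = a_2 − 2.7136·e_1 = (-2.1818, 3.8182, 0.5455).
r_{22} = ‖u_2‖ = 4.4313.

r_{22} = 4.4313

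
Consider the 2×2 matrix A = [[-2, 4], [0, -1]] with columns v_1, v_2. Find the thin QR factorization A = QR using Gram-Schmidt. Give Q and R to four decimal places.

Q = [[-1.0000, 0.0000], [0.0000, -1.0000]], R = [[2.0000, -4.0000], [0.0000, 1.0000]]

v_1 = (-2, 0); ‖v_1‖ = 2.0000, so e_1 = (-1.0000, 0.0000).
e_1·v_2 = (-1.0000)·4 + 0.0000·(-1) = -4.0000.
u_2 = v_2 + 4.0000·e_1 = (0.0000, -1.0000).
‖u_2‖ = 1.0000, so e_2 = (0.0000, -1.0000).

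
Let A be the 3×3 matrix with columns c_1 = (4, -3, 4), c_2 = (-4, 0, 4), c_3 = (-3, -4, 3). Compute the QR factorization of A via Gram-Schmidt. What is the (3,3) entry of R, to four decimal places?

r_{33} = 3.5338

c_1 = (4, -3, 4); ‖c_1‖ = 6.4031, so q_1 = (0.6247, -0.4685, 0.6247).
q_1·c_2 = 0.6247·(-4) + (-0.4685)·0 + 0.6247·4 = 0.0000.
u_2 = c_2 + 0.0000·q_1 = (-4.0000, 0.0000, 4.0000).
‖u_2‖ = 5.6569, so q_2 = (-0.7071, 0.0000, 0.7071).
q_1·c_3 = 0.6247·(-3) + (-0.4685)·(-4) + 0.6247·3 = 1.8741; q_2·c_3 = (-0.7071)·(-3) + 0.0000·(-4) + 0.7071·3 = 4.2426.
u_3 = c_3 − 1.8741·q_1 − 4.2426·q_2 = (-1.1707, -3.1220, -1.1707).
r_{33} = ‖u_3‖ = 3.5338.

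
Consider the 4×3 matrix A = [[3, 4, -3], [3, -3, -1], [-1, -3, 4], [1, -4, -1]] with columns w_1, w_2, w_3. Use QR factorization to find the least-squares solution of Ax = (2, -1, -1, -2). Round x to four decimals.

e_1 = w_1/‖w_1‖ = (3, 3, -1, 1)/4.4721 = (0.6708, 0.6708, -0.2236, 0.2236).
r_{12} = e_1·w_2 = 0.4472.
u_2 = w_2 − 0.4472·e_1 = (3.7000, -3.3000, -2.9000, -4.1000).
‖u_2‖ = 7.0569, so e_2 = (0.5243, -0.4676, -0.4109, -0.5810).
r_{13} = e_1·w_3 = -3.8013; r_{23} = e_2·w_3 = -2.1681.
u_3 = w_3 + 3.8013·e_1 + 2.1681·e_2 = (0.6867, 0.5361, 2.2590, -1.4096).
‖u_3‖ = 2.8017, so e_3 = (0.2451, 0.1914, 0.8063, -0.5031).
Qᵀb = (0.4472, 3.0892, 0.4988).
Back-substitute: x_3 = 0.4988/2.8017 = 0.1781.
x_2 = (3.0892 + 2.1681·0.1781)/7.0569 = 0.4925.
x_1 = (0.4472 − 0.4472·0.4925 + 3.8013·0.1781)/4.4721 = 0.2021.

x = (0.2021, 0.4925, 0.1781)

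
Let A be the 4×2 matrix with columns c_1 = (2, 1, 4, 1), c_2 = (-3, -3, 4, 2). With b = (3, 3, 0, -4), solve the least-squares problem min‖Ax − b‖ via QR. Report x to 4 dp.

c_1 = (2, 1, 4, 1); ‖c_1‖ = 4.6904, so e_1 = (0.4264, 0.2132, 0.8528, 0.2132).
e_1·c_2 = 0.4264·(-3) + 0.2132·(-3) + 0.8528·4 + 0.2132·2 = 1.9188.
u_2 = c_2 − 1.9188·e_1 = (-3.8182, -3.4091, 2.3636, 1.5909).
‖u_2‖ = 5.8582, so e_2 = (-0.6518, -0.5819, 0.4035, 0.2716).
Qᵀb = (1.0660, -4.7874).
Back-substitute: x_2 = -4.7874/5.8582 = -0.8172.
x_1 = (1.0660 − 1.9188·(-0.8172))/4.6904 = 0.5616.

x = (0.5616, -0.8172)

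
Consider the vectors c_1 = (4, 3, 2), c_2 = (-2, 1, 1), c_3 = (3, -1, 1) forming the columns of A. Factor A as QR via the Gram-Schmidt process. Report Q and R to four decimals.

c_1 = (4, 3, 2); ‖c_1‖ = 5.3852, so q_1 = (0.7428, 0.5571, 0.3714).
q_1·c_2 = 0.7428·(-2) + 0.5571·1 + 0.3714·1 = -0.5571.
u_2 = c_2 + 0.5571·q_1 = (-1.5862, 1.3103, 1.2069).
‖u_2‖ = 2.3853, so q_2 = (-0.6650, 0.5493, 0.5060).
q_1·c_3 = 0.7428·3 + 0.5571·(-1) + 0.3714·1 = 2.0426; q_2·c_3 = (-0.6650)·3 + 0.5493·(-1) + 0.5060·1 = -2.0383.
u_3 = c_3 − 2.0426·q_1 + 2.0383·q_2 = (0.1273, -1.0182, 1.2727).
‖u_3‖ = 1.6348, so q_3 = (0.0778, -0.6228, 0.7785).

Q = [[0.7428, -0.6650, 0.0778], [0.5571, 0.5493, -0.6228], [0.3714, 0.5060, 0.7785]], R = [[5.3852, -0.5571, 2.0426], [0.0000, 2.3853, -2.0383], [0.0000, 0.0000, 1.6348]]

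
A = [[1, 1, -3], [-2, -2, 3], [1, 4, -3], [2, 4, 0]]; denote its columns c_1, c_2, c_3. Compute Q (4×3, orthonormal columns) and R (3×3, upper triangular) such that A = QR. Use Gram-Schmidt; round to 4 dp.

c_1 = (1, -2, 1, 2); ‖c_1‖ = 3.1623, so q_1 = (0.3162, -0.6325, 0.3162, 0.6325).
q_1·c_2 = 0.3162·1 + (-0.6325)·(-2) + 0.3162·4 + 0.6325·4 = 5.3759.
u_2 = c_2 − 5.3759·q_1 = (-0.7000, 1.4000, 2.3000, 0.6000).
‖u_2‖ = 2.8460, so q_2 = (-0.2460, 0.4919, 0.8081, 0.2108).
q_1·c_3 = 0.3162·(-3) + (-0.6325)·3 + 0.3162·(-3) + 0.6325·0 = -3.7947; q_2·c_3 = (-0.2460)·(-3) + 0.4919·3 + 0.8081·(-3) + 0.2108·0 = -0.2108.
u_3 = c_3 + 3.7947·q_1 + 0.2108·q_2 = (-1.8519, 0.7037, -1.6296, 2.4444).
‖u_3‖ = 3.5434, so q_3 = (-0.5226, 0.1986, -0.4599, 0.6899).

Q = [[0.3162, -0.2460, -0.5226], [-0.6325, 0.4919, 0.1986], [0.3162, 0.8081, -0.4599], [0.6325, 0.2108, 0.6899]], R = [[3.1623, 5.3759, -3.7947], [0.0000, 2.8460, -0.2108], [0.0000, 0.0000, 3.5434]]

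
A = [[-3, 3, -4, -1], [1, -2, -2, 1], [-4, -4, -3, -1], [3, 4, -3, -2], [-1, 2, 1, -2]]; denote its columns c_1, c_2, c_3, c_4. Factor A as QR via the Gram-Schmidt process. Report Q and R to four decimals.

c_1 = (-3, 1, -4, 3, -1); ‖c_1‖ = 6.0000, so e_1 = (-0.5000, 0.1667, -0.6667, 0.5000, -0.1667).
e_1·c_2 = (-0.5000)·3 + 0.1667·(-2) + (-0.6667)·(-4) + 0.5000·4 + (-0.1667)·2 = 2.5000.
u_2 = c_2 − 2.5000·e_1 = (4.2500, -2.4167, -2.3333, 2.7500, 2.4167).
‖u_2‖ = 6.5383, so e_2 = (0.6500, -0.3696, -0.3569, 0.4206, 0.3696).
e_1·c_3 = (-0.5000)·(-4) + 0.1667·(-2) + (-0.6667)·(-3) + 0.5000·(-3) + (-0.1667)·1 = 2.0000; e_2·c_3 = 0.6500·(-4) + (-0.3696)·(-2) + (-0.3569)·(-3) + 0.4206·(-3) + 0.3696·1 = -1.6824.
u_3 = c_3 − 2.0000·e_1 + 1.6824·e_2 = (-1.9064, -2.9552, -2.2671, -3.2924, 1.9552).
‖u_3‖ = 5.6718, so e_3 = (-0.3361, -0.5210, -0.3997, -0.5805, 0.3447).
e_1·c_4 = (-0.5000)·(-1) + 0.1667·1 + (-0.6667)·(-1) + 0.5000·(-2) + (-0.1667)·(-2) = 0.6667; e_2·c_4 = 0.6500·(-1) + (-0.3696)·1 + (-0.3569)·(-1) + 0.4206·(-2) + 0.3696·(-2) = -2.2432; e_3·c_4 = (-0.3361)·(-1) + (-0.5210)·1 + (-0.3997)·(-1) + (-0.5805)·(-2) + 0.3447·(-2) = 0.6863.
u_4 = c_4 − 0.6667·e_1 + 2.2432·e_2 − 0.6863·e_3 = (1.0221, 0.4174, -1.0817, -0.9915, -1.2964).
‖u_4‖ = 2.2478, so e_4 = (0.4547, 0.1857, -0.4812, -0.4411, -0.5767).

Q = [[-0.5000, 0.6500, -0.3361, 0.4547], [0.1667, -0.3696, -0.5210, 0.1857], [-0.6667, -0.3569, -0.3997, -0.4812], [0.5000, 0.4206, -0.5805, -0.4411], [-0.1667, 0.3696, 0.3447, -0.5767]], R = [[6.0000, 2.5000, 2.0000, 0.6667], [0.0000, 6.5383, -1.6824, -2.2432], [0.0000, 0.0000, 5.6718, 0.6863], [0.0000, 0.0000, 0.0000, 2.2478]]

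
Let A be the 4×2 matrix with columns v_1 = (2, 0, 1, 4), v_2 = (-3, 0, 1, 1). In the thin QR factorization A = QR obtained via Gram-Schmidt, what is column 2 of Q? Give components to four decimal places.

e_2 = (-0.8777, 0.0000, 0.3166, 0.3597)

e_1 = v_1/‖v_1‖ = (2, 0, 1, 4)/4.5826 = (0.4364, 0.0000, 0.2182, 0.8729).
r_{12} = e_1·v_2 = -0.2182.
u_2 = v_2 + 0.2182·e_1 = (-2.9048, 0.0000, 1.0476, 1.1905).
‖u_2‖ = 3.3094, so e_2 = (-0.8777, 0.0000, 0.3166, 0.3597).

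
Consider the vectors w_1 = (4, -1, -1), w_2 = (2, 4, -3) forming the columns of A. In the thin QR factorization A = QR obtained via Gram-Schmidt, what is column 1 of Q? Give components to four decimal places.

e_1 = w_1/‖w_1‖ = (4, -1, -1)/4.2426 = (0.9428, -0.2357, -0.2357).

e_1 = (0.9428, -0.2357, -0.2357)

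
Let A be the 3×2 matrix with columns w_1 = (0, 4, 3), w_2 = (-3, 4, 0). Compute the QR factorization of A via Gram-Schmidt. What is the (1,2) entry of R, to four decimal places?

q_1 = w_1/‖w_1‖ = (0, 4, 3)/5.0000 = (0.0000, 0.8000, 0.6000).
r_{12} = q_1·w_2 = 3.2000.

r_{12} = 3.2000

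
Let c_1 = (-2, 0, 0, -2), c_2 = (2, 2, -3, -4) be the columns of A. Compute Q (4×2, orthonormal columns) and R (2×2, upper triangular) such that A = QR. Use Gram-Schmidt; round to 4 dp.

c_1 = (-2, 0, 0, -2); ‖c_1‖ = 2.8284, so q_1 = (-0.7071, 0.0000, 0.0000, -0.7071).
q_1·c_2 = (-0.7071)·2 + 0.0000·2 + 0.0000·(-3) + (-0.7071)·(-4) = 1.4142.
u_2 = c_2 − 1.4142·q_1 = (3.0000, 2.0000, -3.0000, -3.0000).
‖u_2‖ = 5.5678, so q_2 = (0.5388, 0.3592, -0.5388, -0.5388).

Q = [[-0.7071, 0.5388], [0.0000, 0.3592], [0.0000, -0.5388], [-0.7071, -0.5388]], R = [[2.8284, 1.4142], [0.0000, 5.5678]]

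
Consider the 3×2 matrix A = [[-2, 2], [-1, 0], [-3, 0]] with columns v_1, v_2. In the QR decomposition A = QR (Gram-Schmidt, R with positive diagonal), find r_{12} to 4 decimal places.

v_1 = (-2, -1, -3); ‖v_1‖ = 3.7417, so q_1 = (-0.5345, -0.2673, -0.8018).
r_{12} = q_1·v_2 = -1.0690.

r_{12} = -1.0690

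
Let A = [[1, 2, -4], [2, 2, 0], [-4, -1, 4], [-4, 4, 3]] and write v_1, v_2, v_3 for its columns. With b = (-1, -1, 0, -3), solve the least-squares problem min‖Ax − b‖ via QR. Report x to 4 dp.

x = (0.1188, -0.6115, -0.0292)

v_1 = (1, 2, -4, -4); ‖v_1‖ = 6.0828, so e_1 = (0.1644, 0.3288, -0.6576, -0.6576).
e_1·v_2 = 0.1644·2 + 0.3288·2 + (-0.6576)·(-1) + (-0.6576)·4 = -0.9864.
u_2 = v_2 + 0.9864·e_1 = (2.1622, 2.3243, -1.6486, 3.3514).
‖u_2‖ = 4.9017, so e_2 = (0.4411, 0.4742, -0.3363, 0.6837).
e_1·v_3 = 0.1644·(-4) + 0.3288·0 + (-0.6576)·4 + (-0.6576)·3 = -5.2608; e_2·v_3 = 0.4411·(-4) + 0.4742·0 + (-0.3363)·4 + 0.6837·3 = -1.0586.
u_3 = v_3 + 5.2608·e_1 + 1.0586·e_2 = (-2.6682, 2.2317, 0.1845, 0.2643).
‖u_3‖ = 3.4934, so e_3 = (-0.7638, 0.6388, 0.0528, 0.0757).
Qᵀb = (1.4796, -2.9664, -0.1021).
Back-substitute: x_3 = -0.1021/3.4934 = -0.0292.
x_2 = (-2.9664 + 1.0586·(-0.0292))/4.9017 = -0.6115.
x_1 = (1.4796 + 0.9864·(-0.6115) + 5.2608·(-0.0292))/6.0828 = 0.1188.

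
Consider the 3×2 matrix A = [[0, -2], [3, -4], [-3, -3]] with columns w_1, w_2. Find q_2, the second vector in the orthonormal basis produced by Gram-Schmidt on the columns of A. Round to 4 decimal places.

q_2 = (-0.3746, -0.6556, -0.6556)

w_1 = (0, 3, -3); ‖w_1‖ = 4.2426, so q_1 = (0.0000, 0.7071, -0.7071).
q_1·w_2 = 0.0000·(-2) + 0.7071·(-4) + (-0.7071)·(-3) = -0.7071.
u_2 = w_2 + 0.7071·q_1 = (-2.0000, -3.5000, -3.5000).
‖u_2‖ = 5.3385, so q_2 = (-0.3746, -0.6556, -0.6556).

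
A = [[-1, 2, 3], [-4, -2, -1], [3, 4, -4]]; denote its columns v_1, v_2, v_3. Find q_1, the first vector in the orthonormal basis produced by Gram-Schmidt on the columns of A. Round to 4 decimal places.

v_1 = (-1, -4, 3); ‖v_1‖ = 5.0990, so q_1 = (-0.1961, -0.7845, 0.5883).

q_1 = (-0.1961, -0.7845, 0.5883)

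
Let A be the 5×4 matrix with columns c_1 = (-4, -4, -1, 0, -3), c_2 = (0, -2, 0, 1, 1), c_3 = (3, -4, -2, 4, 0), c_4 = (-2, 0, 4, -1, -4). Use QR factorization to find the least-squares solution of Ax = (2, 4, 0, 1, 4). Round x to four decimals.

x = (-0.7397, 0.3750, -0.2651, -0.3260)

c_1 = (-4, -4, -1, 0, -3); ‖c_1‖ = 6.4807, so e_1 = (-0.6172, -0.6172, -0.1543, 0.0000, -0.4629).
e_1·c_2 = (-0.6172)·0 + (-0.6172)·(-2) + (-0.1543)·0 + 0.0000·1 + (-0.4629)·1 = 0.7715.
u_2 = c_2 − 0.7715·e_1 = (0.4762, -1.5238, 0.1190, 1.0000, 1.3571).
‖u_2‖ = 2.3248, so e_2 = (0.2048, -0.6555, 0.0512, 0.4301, 0.5838).
e_1·c_3 = (-0.6172)·3 + (-0.6172)·(-4) + (-0.1543)·(-2) + 0.0000·4 + (-0.4629)·0 = 0.9258; e_2·c_3 = 0.2048·3 + (-0.6555)·(-4) + 0.0512·(-2) + 0.4301·4 + 0.5838·0 = 4.8545.
u_3 = c_3 − 0.9258·e_1 − 4.8545·e_2 = (2.5771, -0.2467, -2.1057, 1.9119, -2.4053).
‖u_3‖ = 4.5362, so e_3 = (0.5681, -0.0544, -0.4642, 0.4215, -0.5302).
e_1·c_4 = (-0.6172)·(-2) + (-0.6172)·0 + (-0.1543)·4 + 0.0000·(-1) + (-0.4629)·(-4) = 2.4689; e_2·c_4 = 0.2048·(-2) + (-0.6555)·0 + 0.0512·4 + 0.4301·(-1) + 0.5838·(-4) = -2.9700; e_3·c_4 = 0.5681·(-2) + (-0.0544)·0 + (-0.4642)·4 + 0.4215·(-1) + (-0.5302)·(-4) = -1.2936.
u_4 = c_4 − 2.4689·e_1 + 2.9700·e_2 + 1.2936·e_3 = (0.8671, -0.4933, 3.9326, 0.8227, -1.8092).
‖u_4‖ = 4.5178, so e_4 = (0.1919, -0.1092, 0.8705, 0.1821, -0.4005).
Qᵀb = (-5.5549, 0.5530, -0.7808, -1.4727).
Back-substitute: x_4 = -1.4727/4.5178 = -0.3260.
x_3 = (-0.7808 + 1.2936·(-0.3260))/4.5362 = -0.2651.
x_2 = (0.5530 − 4.8545·(-0.2651) + 2.9700·(-0.3260))/2.3248 = 0.3750.
x_1 = (-5.5549 − 0.7715·0.3750 − 0.9258·(-0.2651) − 2.4689·(-0.3260))/6.4807 = -0.7397.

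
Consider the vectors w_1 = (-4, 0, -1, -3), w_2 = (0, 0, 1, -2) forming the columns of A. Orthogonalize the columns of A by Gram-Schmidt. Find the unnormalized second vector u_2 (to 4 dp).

u_2 = (0.7692, 0.0000, 1.1923, -1.4231)

q_1 = w_1/‖w_1‖ = (-4, 0, -1, -3)/5.0990 = (-0.7845, 0.0000, -0.1961, -0.5883).
r_{12} = q_1·w_2 = 0.9806.
u_2 = w_2 − 0.9806·q_1 = (0.7692, 0.0000, 1.1923, -1.4231).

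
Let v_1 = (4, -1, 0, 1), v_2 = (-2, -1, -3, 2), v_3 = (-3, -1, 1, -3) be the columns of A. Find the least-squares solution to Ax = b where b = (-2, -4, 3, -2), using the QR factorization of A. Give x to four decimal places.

v_1 = (4, -1, 0, 1); ‖v_1‖ = 4.2426, so q_1 = (0.9428, -0.2357, 0.0000, 0.2357).
q_1·v_2 = 0.9428·(-2) + (-0.2357)·(-1) + 0.0000·(-3) + 0.2357·2 = -1.1785.
u_2 = v_2 + 1.1785·q_1 = (-0.8889, -1.2778, -3.0000, 2.2778).
‖u_2‖ = 4.0757, so q_2 = (-0.2181, -0.3135, -0.7361, 0.5589).
q_1·v_3 = 0.9428·(-3) + (-0.2357)·(-1) + 0.0000·1 + 0.2357·(-3) = -3.2998; q_2·v_3 = (-0.2181)·(-3) + (-0.3135)·(-1) + (-0.7361)·1 + 0.5589·(-3) = -1.4449.
u_3 = v_3 + 3.2998·q_1 + 1.4449·q_2 = (-0.2040, -2.2308, -0.0635, -1.4147).
‖u_3‖ = 2.6502, so q_3 = (-0.0770, -0.8417, -0.0240, -0.5338).
Qᵀb = (-1.4142, -1.6357, 4.5167).
Back-substitute: x_3 = 4.5167/2.6502 = 1.7043.
x_2 = (-1.6357 + 1.4449·1.7043)/4.0757 = 0.2029.
x_1 = (-1.4142 + 1.1785·0.2029 + 3.2998·1.7043)/4.2426 = 1.0486.

x = (1.0486, 0.2029, 1.7043)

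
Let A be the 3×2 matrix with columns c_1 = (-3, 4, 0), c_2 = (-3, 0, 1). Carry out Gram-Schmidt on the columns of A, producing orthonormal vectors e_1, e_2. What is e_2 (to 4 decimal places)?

c_1 = (-3, 4, 0); ‖c_1‖ = 5.0000, so e_1 = (-0.6000, 0.8000, 0.0000).
e_1·c_2 = (-0.6000)·(-3) + 0.8000·0 + 0.0000·1 = 1.8000.
u_2 = c_2 − 1.8000·e_1 = (-1.9200, -1.4400, 1.0000).
‖u_2‖ = 2.6000, so e_2 = (-0.7385, -0.5538, 0.3846).

e_2 = (-0.7385, -0.5538, 0.3846)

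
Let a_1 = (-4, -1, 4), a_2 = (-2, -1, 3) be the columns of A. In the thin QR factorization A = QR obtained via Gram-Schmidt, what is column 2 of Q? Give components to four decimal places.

a_1 = (-4, -1, 4); ‖a_1‖ = 5.7446, so e_1 = (-0.6963, -0.1741, 0.6963).
e_1·a_2 = (-0.6963)·(-2) + (-0.1741)·(-1) + 0.6963·3 = 3.6556.
u_2 = a_2 − 3.6556·e_1 = (0.5455, -0.3636, 0.4545).
‖u_2‖ = 0.7977, so e_2 = (0.6838, -0.4558, 0.5698).

e_2 = (0.6838, -0.4558, 0.5698)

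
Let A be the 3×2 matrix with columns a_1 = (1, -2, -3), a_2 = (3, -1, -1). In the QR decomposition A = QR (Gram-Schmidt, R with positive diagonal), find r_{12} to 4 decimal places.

r_{12} = 2.1381

e_1 = a_1/‖a_1‖ = (1, -2, -3)/3.7417 = (0.2673, -0.5345, -0.8018).
r_{12} = e_1·a_2 = 2.1381.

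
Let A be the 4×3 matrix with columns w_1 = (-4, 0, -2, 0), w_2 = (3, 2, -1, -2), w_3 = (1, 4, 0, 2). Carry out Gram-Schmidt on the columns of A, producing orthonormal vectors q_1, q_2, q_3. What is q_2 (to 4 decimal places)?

q_2 = (0.2774, 0.5547, -0.5547, -0.5547)

w_1 = (-4, 0, -2, 0); ‖w_1‖ = 4.4721, so q_1 = (-0.8944, 0.0000, -0.4472, 0.0000).
q_1·w_2 = (-0.8944)·3 + 0.0000·2 + (-0.4472)·(-1) + 0.0000·(-2) = -2.2361.
u_2 = w_2 + 2.2361·q_1 = (1.0000, 2.0000, -2.0000, -2.0000).
‖u_2‖ = 3.6056, so q_2 = (0.2774, 0.5547, -0.5547, -0.5547).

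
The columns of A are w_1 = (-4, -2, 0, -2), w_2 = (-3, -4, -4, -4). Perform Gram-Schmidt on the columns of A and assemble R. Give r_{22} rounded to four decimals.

r_{22} = 4.9329

w_1 = (-4, -2, 0, -2); ‖w_1‖ = 4.8990, so q_1 = (-0.8165, -0.4082, 0.0000, -0.4082).
q_1·w_2 = (-0.8165)·(-3) + (-0.4082)·(-4) + 0.0000·(-4) + (-0.4082)·(-4) = 5.7155.
u_2 = w_2 − 5.7155·q_1 = (1.6667, -1.6667, -4.0000, -1.6667).
r_{22} = ‖u_2‖ = 4.9329.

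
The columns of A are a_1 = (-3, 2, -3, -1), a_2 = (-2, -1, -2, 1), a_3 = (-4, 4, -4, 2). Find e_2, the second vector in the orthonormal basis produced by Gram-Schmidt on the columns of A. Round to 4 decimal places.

a_1 = (-3, 2, -3, -1); ‖a_1‖ = 4.7958, so e_1 = (-0.6255, 0.4170, -0.6255, -0.2085).
e_1·a_2 = (-0.6255)·(-2) + 0.4170·(-1) + (-0.6255)·(-2) + (-0.2085)·1 = 1.8766.
u_2 = a_2 − 1.8766·e_1 = (-0.8261, -1.7826, -0.8261, 1.3913).
‖u_2‖ = 2.5452, so e_2 = (-0.3246, -0.7004, -0.3246, 0.5466).

e_2 = (-0.3246, -0.7004, -0.3246, 0.5466)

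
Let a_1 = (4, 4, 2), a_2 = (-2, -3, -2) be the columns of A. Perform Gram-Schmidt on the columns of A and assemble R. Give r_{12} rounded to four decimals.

a_1 = (4, 4, 2); ‖a_1‖ = 6.0000, so q_1 = (0.6667, 0.6667, 0.3333).
r_{12} = q_1·a_2 = -4.0000.

r_{12} = -4.0000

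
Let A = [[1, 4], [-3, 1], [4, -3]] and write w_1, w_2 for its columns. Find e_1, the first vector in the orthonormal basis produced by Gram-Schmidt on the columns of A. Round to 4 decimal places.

e_1 = (0.1961, -0.5883, 0.7845)

w_1 = (1, -3, 4); ‖w_1‖ = 5.0990, so e_1 = (0.1961, -0.5883, 0.7845).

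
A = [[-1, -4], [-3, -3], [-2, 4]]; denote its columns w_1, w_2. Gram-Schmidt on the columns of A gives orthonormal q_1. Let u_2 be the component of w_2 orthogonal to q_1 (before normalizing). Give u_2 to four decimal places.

w_1 = (-1, -3, -2); ‖w_1‖ = 3.7417, so q_1 = (-0.2673, -0.8018, -0.5345).
q_1·w_2 = (-0.2673)·(-4) + (-0.8018)·(-3) + (-0.5345)·4 = 1.3363.
u_2 = w_2 − 1.3363·q_1 = (-3.6429, -1.9286, 4.7143).

u_2 = (-3.6429, -1.9286, 4.7143)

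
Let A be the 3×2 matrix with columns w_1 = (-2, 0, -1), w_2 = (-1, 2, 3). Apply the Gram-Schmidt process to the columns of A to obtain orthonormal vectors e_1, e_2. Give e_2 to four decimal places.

w_1 = (-2, 0, -1); ‖w_1‖ = 2.2361, so e_1 = (-0.8944, 0.0000, -0.4472).
e_1·w_2 = (-0.8944)·(-1) + 0.0000·2 + (-0.4472)·3 = -0.4472.
u_2 = w_2 + 0.4472·e_1 = (-1.4000, 2.0000, 2.8000).
‖u_2‖ = 3.7148, so e_2 = (-0.3769, 0.5384, 0.7537).

e_2 = (-0.3769, 0.5384, 0.7537)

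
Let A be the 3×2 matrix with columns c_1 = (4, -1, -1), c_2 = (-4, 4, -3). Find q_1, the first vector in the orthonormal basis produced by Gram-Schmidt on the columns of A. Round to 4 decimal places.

q_1 = (0.9428, -0.2357, -0.2357)

q_1 = c_1/‖c_1‖ = (4, -1, -1)/4.2426 = (0.9428, -0.2357, -0.2357).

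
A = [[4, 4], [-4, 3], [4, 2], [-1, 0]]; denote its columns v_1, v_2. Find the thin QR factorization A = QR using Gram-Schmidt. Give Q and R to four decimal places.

v_1 = (4, -4, 4, -1); ‖v_1‖ = 7.0000, so e_1 = (0.5714, -0.5714, 0.5714, -0.1429).
e_1·v_2 = 0.5714·4 + (-0.5714)·3 + 0.5714·2 + (-0.1429)·0 = 1.7143.
u_2 = v_2 − 1.7143·e_1 = (3.0204, 3.9796, 1.0204, 0.2449).
‖u_2‖ = 5.1050, so e_2 = (0.5917, 0.7795, 0.1999, 0.0480).

Q = [[0.5714, 0.5917], [-0.5714, 0.7795], [0.5714, 0.1999], [-0.1429, 0.0480]], R = [[7.0000, 1.7143], [0.0000, 5.1050]]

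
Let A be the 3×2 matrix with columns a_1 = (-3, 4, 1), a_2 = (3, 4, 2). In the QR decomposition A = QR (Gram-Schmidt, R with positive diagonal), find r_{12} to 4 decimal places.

e_1 = a_1/‖a_1‖ = (-3, 4, 1)/5.0990 = (-0.5883, 0.7845, 0.1961).
r_{12} = e_1·a_2 = 1.7650.

r_{12} = 1.7650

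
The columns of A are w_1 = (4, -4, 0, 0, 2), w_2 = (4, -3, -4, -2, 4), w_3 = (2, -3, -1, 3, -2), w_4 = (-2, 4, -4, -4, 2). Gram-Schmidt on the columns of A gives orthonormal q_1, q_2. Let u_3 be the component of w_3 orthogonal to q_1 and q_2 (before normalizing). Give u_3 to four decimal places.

u_3 = (0.2222, -0.8622, -2.4400, 2.2800, -2.1689)

w_1 = (4, -4, 0, 0, 2); ‖w_1‖ = 6.0000, so q_1 = (0.6667, -0.6667, 0.0000, 0.0000, 0.3333).
q_1·w_2 = 0.6667·4 + (-0.6667)·(-3) + 0.0000·(-4) + 0.0000·(-2) + 0.3333·4 = 6.0000.
u_2 = w_2 − 6.0000·q_1 = (0.0000, 1.0000, -4.0000, -2.0000, 2.0000).
‖u_2‖ = 5.0000, so q_2 = (0.0000, 0.2000, -0.8000, -0.4000, 0.4000).
q_1·w_3 = 0.6667·2 + (-0.6667)·(-3) + 0.0000·(-1) + 0.0000·3 + 0.3333·(-2) = 2.6667; q_2·w_3 = 0.0000·2 + 0.2000·(-3) + (-0.8000)·(-1) + (-0.4000)·3 + 0.4000·(-2) = -1.8000.
u_3 = w_3 − 2.6667·q_1 + 1.8000·q_2 = (0.2222, -0.8622, -2.4400, 2.2800, -2.1689).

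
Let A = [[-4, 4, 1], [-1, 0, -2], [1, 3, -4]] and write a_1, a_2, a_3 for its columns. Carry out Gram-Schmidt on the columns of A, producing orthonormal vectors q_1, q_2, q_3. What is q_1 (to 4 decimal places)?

q_1 = (-0.9428, -0.2357, 0.2357)

a_1 = (-4, -1, 1); ‖a_1‖ = 4.2426, so q_1 = (-0.9428, -0.2357, 0.2357).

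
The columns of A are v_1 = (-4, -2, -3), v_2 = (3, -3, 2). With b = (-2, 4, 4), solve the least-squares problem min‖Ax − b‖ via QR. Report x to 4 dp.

x = (-0.7773, -0.8785)

v_1 = (-4, -2, -3); ‖v_1‖ = 5.3852, so q_1 = (-0.7428, -0.3714, -0.5571).
q_1·v_2 = (-0.7428)·3 + (-0.3714)·(-3) + (-0.5571)·2 = -2.2283.
u_2 = v_2 + 2.2283·q_1 = (1.3448, -3.8276, 0.7586).
‖u_2‖ = 4.1273, so q_2 = (0.3258, -0.9274, 0.1838).
Qᵀb = (-2.2283, -3.6260).
Back-substitute: x_2 = -3.6260/4.1273 = -0.8785.
x_1 = (-2.2283 + 2.2283·(-0.8785))/5.3852 = -0.7773.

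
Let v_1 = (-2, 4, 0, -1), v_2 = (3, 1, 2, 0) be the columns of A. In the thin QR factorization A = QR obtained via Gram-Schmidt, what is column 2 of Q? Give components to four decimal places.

e_2 = (0.7560, 0.3716, 0.5382, -0.0256)

v_1 = (-2, 4, 0, -1); ‖v_1‖ = 4.5826, so e_1 = (-0.4364, 0.8729, 0.0000, -0.2182).
e_1·v_2 = (-0.4364)·3 + 0.8729·1 + 0.0000·2 + (-0.2182)·0 = -0.4364.
u_2 = v_2 + 0.4364·e_1 = (2.8095, 1.3810, 2.0000, -0.0952).
‖u_2‖ = 3.7161, so e_2 = (0.7560, 0.3716, 0.5382, -0.0256).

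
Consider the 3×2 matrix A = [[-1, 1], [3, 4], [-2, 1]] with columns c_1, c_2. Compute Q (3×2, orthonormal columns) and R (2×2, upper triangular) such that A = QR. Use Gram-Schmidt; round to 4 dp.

Q = [[-0.2673, 0.4701], [0.8018, 0.5927], [-0.5345, 0.6540]], R = [[3.7417, 2.4054], [0.0000, 3.4949]]

c_1 = (-1, 3, -2); ‖c_1‖ = 3.7417, so q_1 = (-0.2673, 0.8018, -0.5345).
q_1·c_2 = (-0.2673)·1 + 0.8018·4 + (-0.5345)·1 = 2.4054.
u_2 = c_2 − 2.4054·q_1 = (1.6429, 2.0714, 2.2857).
‖u_2‖ = 3.4949, so q_2 = (0.4701, 0.5927, 0.6540).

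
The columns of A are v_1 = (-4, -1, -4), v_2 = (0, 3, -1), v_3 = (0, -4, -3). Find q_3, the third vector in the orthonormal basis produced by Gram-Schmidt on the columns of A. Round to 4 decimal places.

v_1 = (-4, -1, -4); ‖v_1‖ = 5.7446, so q_1 = (-0.6963, -0.1741, -0.6963).
q_1·v_2 = (-0.6963)·0 + (-0.1741)·3 + (-0.6963)·(-1) = 0.1741.
u_2 = v_2 − 0.1741·q_1 = (0.1212, 3.0303, -0.8788).
‖u_2‖ = 3.1575, so q_2 = (0.0384, 0.9597, -0.2783).
q_1·v_3 = (-0.6963)·0 + (-0.1741)·(-4) + (-0.6963)·(-3) = 2.7852; q_2·v_3 = 0.0384·0 + 0.9597·(-4) + (-0.2783)·(-3) = -3.0039.
u_3 = v_3 − 2.7852·q_1 + 3.0039·q_2 = (2.0547, -0.6322, -1.8967).
‖u_3‖ = 2.8669, so q_3 = (0.7167, -0.2205, -0.6616).

q_3 = (0.7167, -0.2205, -0.6616)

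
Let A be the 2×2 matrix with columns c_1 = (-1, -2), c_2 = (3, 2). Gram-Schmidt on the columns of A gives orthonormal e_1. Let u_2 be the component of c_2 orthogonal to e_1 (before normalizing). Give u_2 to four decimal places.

c_1 = (-1, -2); ‖c_1‖ = 2.2361, so e_1 = (-0.4472, -0.8944).
e_1·c_2 = (-0.4472)·3 + (-0.8944)·2 = -3.1305.
u_2 = c_2 + 3.1305·e_1 = (1.6000, -0.8000).

u_2 = (1.6000, -0.8000)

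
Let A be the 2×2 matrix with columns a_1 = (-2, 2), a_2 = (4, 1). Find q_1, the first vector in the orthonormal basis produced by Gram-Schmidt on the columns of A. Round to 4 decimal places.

q_1 = (-0.7071, 0.7071)

a_1 = (-2, 2); ‖a_1‖ = 2.8284, so q_1 = (-0.7071, 0.7071).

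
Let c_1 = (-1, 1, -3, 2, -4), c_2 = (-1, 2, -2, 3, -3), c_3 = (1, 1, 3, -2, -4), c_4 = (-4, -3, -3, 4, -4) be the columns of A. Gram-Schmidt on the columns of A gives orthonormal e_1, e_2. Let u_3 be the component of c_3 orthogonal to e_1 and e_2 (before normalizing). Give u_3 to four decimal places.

u_3 = (1.0370, 1.4259, 3.5741, -1.6111, -3.3889)

c_1 = (-1, 1, -3, 2, -4); ‖c_1‖ = 5.5678, so e_1 = (-0.1796, 0.1796, -0.5388, 0.3592, -0.7184).
e_1·c_2 = (-0.1796)·(-1) + 0.1796·2 + (-0.5388)·(-2) + 0.3592·3 + (-0.7184)·(-3) = 4.8493.
u_2 = c_2 − 4.8493·e_1 = (-0.1290, 1.1290, 0.6129, 1.2581, 0.4839).
‖u_2‖ = 1.8665, so e_2 = (-0.0691, 0.6049, 0.3284, 0.6740, 0.2592).
e_1·c_3 = (-0.1796)·1 + 0.1796·1 + (-0.5388)·3 + 0.3592·(-2) + (-0.7184)·(-4) = 0.5388; e_2·c_3 = (-0.0691)·1 + 0.6049·1 + 0.3284·3 + 0.6740·(-2) + 0.2592·(-4) = -0.8641.
u_3 = c_3 − 0.5388·e_1 + 0.8641·e_2 = (1.0370, 1.4259, 3.5741, -1.6111, -3.3889).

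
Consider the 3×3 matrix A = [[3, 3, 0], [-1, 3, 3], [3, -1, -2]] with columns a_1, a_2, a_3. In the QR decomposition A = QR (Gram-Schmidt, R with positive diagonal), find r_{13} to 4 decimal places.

a_1 = (3, -1, 3); ‖a_1‖ = 4.3589, so e_1 = (0.6882, -0.2294, 0.6882).
r_{13} = e_1·a_3 = -2.0647.

r_{13} = -2.0647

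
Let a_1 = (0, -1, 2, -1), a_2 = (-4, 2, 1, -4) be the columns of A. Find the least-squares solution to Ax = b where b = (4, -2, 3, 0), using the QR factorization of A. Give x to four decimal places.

x = (1.7670, -0.6505)

a_1 = (0, -1, 2, -1); ‖a_1‖ = 2.4495, so e_1 = (0.0000, -0.4082, 0.8165, -0.4082).
e_1·a_2 = 0.0000·(-4) + (-0.4082)·2 + 0.8165·1 + (-0.4082)·(-4) = 1.6330.
u_2 = a_2 − 1.6330·e_1 = (-4.0000, 2.6667, -0.3333, -3.3333).
‖u_2‖ = 5.8595, so e_2 = (-0.6827, 0.4551, -0.0569, -0.5689).
Qᵀb = (3.2660, -3.8115).
Back-substitute: x_2 = -3.8115/5.8595 = -0.6505.
x_1 = (3.2660 − 1.6330·(-0.6505))/2.4495 = 1.7670.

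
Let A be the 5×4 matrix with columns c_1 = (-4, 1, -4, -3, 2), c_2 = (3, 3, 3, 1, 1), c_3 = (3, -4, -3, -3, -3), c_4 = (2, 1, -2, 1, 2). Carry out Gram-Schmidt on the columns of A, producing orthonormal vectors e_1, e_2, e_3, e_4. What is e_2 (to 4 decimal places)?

e_2 = (0.2529, 0.8092, 0.2529, -0.1011, 0.4551)

e_1 = c_1/‖c_1‖ = (-4, 1, -4, -3, 2)/6.7823 = (-0.5898, 0.1474, -0.5898, -0.4423, 0.2949).
r_{12} = e_1·c_2 = -3.2437.
u_2 = c_2 + 3.2437·e_1 = (1.0870, 3.4783, 1.0870, -0.4348, 1.9565).
‖u_2‖ = 4.2986, so e_2 = (0.2529, 0.8092, 0.2529, -0.1011, 0.4551).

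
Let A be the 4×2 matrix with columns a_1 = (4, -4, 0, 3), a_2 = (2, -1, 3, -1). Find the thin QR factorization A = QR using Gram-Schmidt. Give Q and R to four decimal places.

a_1 = (4, -4, 0, 3); ‖a_1‖ = 6.4031, so e_1 = (0.6247, -0.6247, 0.0000, 0.4685).
e_1·a_2 = 0.6247·2 + (-0.6247)·(-1) + 0.0000·3 + 0.4685·(-1) = 1.4056.
u_2 = a_2 − 1.4056·e_1 = (1.1220, -0.1220, 3.0000, -1.6585).
‖u_2‖ = 3.6089, so e_2 = (0.3109, -0.0338, 0.8313, -0.4596).

Q = [[0.6247, 0.3109], [-0.6247, -0.0338], [0.0000, 0.8313], [0.4685, -0.4596]], R = [[6.4031, 1.4056], [0.0000, 3.6089]]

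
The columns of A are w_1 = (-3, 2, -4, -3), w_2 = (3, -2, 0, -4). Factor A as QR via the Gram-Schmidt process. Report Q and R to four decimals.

w_1 = (-3, 2, -4, -3); ‖w_1‖ = 6.1644, so e_1 = (-0.4867, 0.3244, -0.6489, -0.4867).
e_1·w_2 = (-0.4867)·3 + 0.3244·(-2) + (-0.6489)·0 + (-0.4867)·(-4) = -0.1622.
u_2 = w_2 + 0.1622·e_1 = (2.9211, -1.9474, -0.1053, -4.0789).
‖u_2‖ = 5.3827, so e_2 = (0.5427, -0.3618, -0.0196, -0.7578).

Q = [[-0.4867, 0.5427], [0.3244, -0.3618], [-0.6489, -0.0196], [-0.4867, -0.7578]], R = [[6.1644, -0.1622], [0.0000, 5.3827]]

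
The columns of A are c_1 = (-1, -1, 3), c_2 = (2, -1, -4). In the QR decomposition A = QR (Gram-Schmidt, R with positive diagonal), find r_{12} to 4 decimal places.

r_{12} = -3.9196

e_1 = c_1/‖c_1‖ = (-1, -1, 3)/3.3166 = (-0.3015, -0.3015, 0.9045).
r_{12} = e_1·c_2 = -3.9196.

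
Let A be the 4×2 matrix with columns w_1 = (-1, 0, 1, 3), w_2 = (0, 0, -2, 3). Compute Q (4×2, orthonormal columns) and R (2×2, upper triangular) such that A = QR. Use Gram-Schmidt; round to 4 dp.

q_1 = w_1/‖w_1‖ = (-1, 0, 1, 3)/3.3166 = (-0.3015, 0.0000, 0.3015, 0.9045).
r_{12} = q_1·w_2 = 2.1106.
u_2 = w_2 − 2.1106·q_1 = (0.6364, 0.0000, -2.6364, 1.0909).
‖u_2‖ = 2.9233, so q_2 = (0.2177, 0.0000, -0.9019, 0.3732).

Q = [[-0.3015, 0.2177], [0.0000, 0.0000], [0.3015, -0.9019], [0.9045, 0.3732]], R = [[3.3166, 2.1106], [0.0000, 2.9233]]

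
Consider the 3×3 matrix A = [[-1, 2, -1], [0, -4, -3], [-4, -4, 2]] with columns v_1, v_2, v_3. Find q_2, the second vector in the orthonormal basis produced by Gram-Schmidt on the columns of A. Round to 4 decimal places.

q_2 = (0.5708, -0.8086, -0.1427)

v_1 = (-1, 0, -4); ‖v_1‖ = 4.1231, so q_1 = (-0.2425, 0.0000, -0.9701).
q_1·v_2 = (-0.2425)·2 + 0.0000·(-4) + (-0.9701)·(-4) = 3.3955.
u_2 = v_2 − 3.3955·q_1 = (2.8235, -4.0000, -0.7059).
‖u_2‖ = 4.9468, so q_2 = (0.5708, -0.8086, -0.1427).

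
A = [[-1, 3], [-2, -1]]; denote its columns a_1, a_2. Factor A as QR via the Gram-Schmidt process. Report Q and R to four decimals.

a_1 = (-1, -2); ‖a_1‖ = 2.2361, so e_1 = (-0.4472, -0.8944).
e_1·a_2 = (-0.4472)·3 + (-0.8944)·(-1) = -0.4472.
u_2 = a_2 + 0.4472·e_1 = (2.8000, -1.4000).
‖u_2‖ = 3.1305, so e_2 = (0.8944, -0.4472).

Q = [[-0.4472, 0.8944], [-0.8944, -0.4472]], R = [[2.2361, -0.4472], [0.0000, 3.1305]]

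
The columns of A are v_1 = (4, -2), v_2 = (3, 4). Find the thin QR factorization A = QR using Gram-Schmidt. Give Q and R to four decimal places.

v_1 = (4, -2); ‖v_1‖ = 4.4721, so e_1 = (0.8944, -0.4472).
e_1·v_2 = 0.8944·3 + (-0.4472)·4 = 0.8944.
u_2 = v_2 − 0.8944·e_1 = (2.2000, 4.4000).
‖u_2‖ = 4.9193, so e_2 = (0.4472, 0.8944).

Q = [[0.8944, 0.4472], [-0.4472, 0.8944]], R = [[4.4721, 0.8944], [0.0000, 4.9193]]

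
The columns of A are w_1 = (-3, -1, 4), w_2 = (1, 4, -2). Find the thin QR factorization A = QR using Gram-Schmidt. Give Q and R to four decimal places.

q_1 = w_1/‖w_1‖ = (-3, -1, 4)/5.0990 = (-0.5883, -0.1961, 0.7845).
r_{12} = q_1·w_2 = -2.9417.
u_2 = w_2 + 2.9417·q_1 = (-0.7308, 3.4231, 0.3077).
‖u_2‖ = 3.5137, so q_2 = (-0.2080, 0.9742, 0.0876).

Q = [[-0.5883, -0.2080], [-0.1961, 0.9742], [0.7845, 0.0876]], R = [[5.0990, -2.9417], [0.0000, 3.5137]]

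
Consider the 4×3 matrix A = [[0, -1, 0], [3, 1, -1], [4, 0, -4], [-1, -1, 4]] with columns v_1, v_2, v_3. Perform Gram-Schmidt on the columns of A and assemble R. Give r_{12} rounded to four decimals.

r_{12} = 0.7845

q_1 = v_1/‖v_1‖ = (0, 3, 4, -1)/5.0990 = (0.0000, 0.5883, 0.7845, -0.1961).
r_{12} = q_1·v_2 = 0.7845.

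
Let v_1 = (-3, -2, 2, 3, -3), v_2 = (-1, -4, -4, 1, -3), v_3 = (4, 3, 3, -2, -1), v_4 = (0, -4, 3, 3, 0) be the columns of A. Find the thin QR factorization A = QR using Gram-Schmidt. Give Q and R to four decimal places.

Q = [[-0.5071, 0.0472, 0.6274, 0.4856], [-0.3381, -0.5197, 0.0818, -0.6759], [0.3381, -0.8032, 0.2455, 0.3119], [0.5071, -0.0472, -0.1909, 0.2259], [-0.5071, -0.2835, -0.7092, 0.3988]], R = [[5.9161, 2.5355, -2.5355, 3.8877], [0.0000, 6.0474, -3.4017, -0.4725], [0.0000, 0.0000, 4.5826, -0.1637], [0.0000, 0.0000, 0.0000, 4.3169]]

v_1 = (-3, -2, 2, 3, -3); ‖v_1‖ = 5.9161, so q_1 = (-0.5071, -0.3381, 0.3381, 0.5071, -0.5071).
q_1·v_2 = (-0.5071)·(-1) + (-0.3381)·(-4) + 0.3381·(-4) + 0.5071·1 + (-0.5071)·(-3) = 2.5355.
u_2 = v_2 − 2.5355·q_1 = (0.2857, -3.1429, -4.8571, -0.2857, -1.7143).
‖u_2‖ = 6.0474, so q_2 = (0.0472, -0.5197, -0.8032, -0.0472, -0.2835).
q_1·v_3 = (-0.5071)·4 + (-0.3381)·3 + 0.3381·3 + 0.5071·(-2) + (-0.5071)·(-1) = -2.5355; q_2·v_3 = 0.0472·4 + (-0.5197)·3 + (-0.8032)·3 + (-0.0472)·(-2) + (-0.2835)·(-1) = -3.4017.
u_3 = v_3 + 2.5355·q_1 + 3.4017·q_2 = (2.8750, 0.3750, 1.1250, -0.8750, -3.2500).
‖u_3‖ = 4.5826, so q_3 = (0.6274, 0.0818, 0.2455, -0.1909, -0.7092).
q_1·v_4 = (-0.5071)·0 + (-0.3381)·(-4) + 0.3381·3 + 0.5071·3 + (-0.5071)·0 = 3.8877; q_2·v_4 = 0.0472·0 + (-0.5197)·(-4) + (-0.8032)·3 + (-0.0472)·3 + (-0.2835)·0 = -0.4725; q_3·v_4 = 0.6274·0 + 0.0818·(-4) + 0.2455·3 + (-0.1909)·3 + (-0.7092)·0 = -0.1637.
u_4 = v_4 − 3.8877·q_1 + 0.4725·q_2 + 0.1637·q_3 = (2.0964, -2.9179, 1.3464, 0.9750, 1.7214).
‖u_4‖ = 4.3169, so q_4 = (0.4856, -0.6759, 0.3119, 0.2259, 0.3988).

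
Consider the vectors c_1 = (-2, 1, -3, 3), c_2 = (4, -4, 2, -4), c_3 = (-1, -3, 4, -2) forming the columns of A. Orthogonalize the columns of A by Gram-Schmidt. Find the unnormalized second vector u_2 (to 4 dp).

u_2 = (1.3913, -2.6957, -1.9130, -0.0870)

c_1 = (-2, 1, -3, 3); ‖c_1‖ = 4.7958, so e_1 = (-0.4170, 0.2085, -0.6255, 0.6255).
e_1·c_2 = (-0.4170)·4 + 0.2085·(-4) + (-0.6255)·2 + 0.6255·(-4) = -6.2554.
u_2 = c_2 + 6.2554·e_1 = (1.3913, -2.6957, -1.9130, -0.0870).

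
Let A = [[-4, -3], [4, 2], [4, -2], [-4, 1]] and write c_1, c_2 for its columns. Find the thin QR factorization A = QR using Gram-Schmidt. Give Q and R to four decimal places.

Q = [[-0.5000, -0.6063], [0.5000, 0.3638], [0.5000, -0.6063], [-0.5000, 0.3638]], R = [[8.0000, 1.0000], [0.0000, 4.1231]]

c_1 = (-4, 4, 4, -4); ‖c_1‖ = 8.0000, so q_1 = (-0.5000, 0.5000, 0.5000, -0.5000).
q_1·c_2 = (-0.5000)·(-3) + 0.5000·2 + 0.5000·(-2) + (-0.5000)·1 = 1.0000.
u_2 = c_2 − 1.0000·q_1 = (-2.5000, 1.5000, -2.5000, 1.5000).
‖u_2‖ = 4.1231, so q_2 = (-0.6063, 0.3638, -0.6063, 0.3638).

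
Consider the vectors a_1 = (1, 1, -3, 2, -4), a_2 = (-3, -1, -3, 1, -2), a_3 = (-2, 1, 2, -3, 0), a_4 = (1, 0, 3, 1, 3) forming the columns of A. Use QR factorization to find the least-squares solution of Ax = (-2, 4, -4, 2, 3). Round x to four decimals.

x = (0.1814, 0.7628, -0.0698, 0.6651)

a_1 = (1, 1, -3, 2, -4); ‖a_1‖ = 5.5678, so q_1 = (0.1796, 0.1796, -0.5388, 0.3592, -0.7184).
q_1·a_2 = 0.1796·(-3) + 0.1796·(-1) + (-0.5388)·(-3) + 0.3592·1 + (-0.7184)·(-2) = 2.6941.
u_2 = a_2 − 2.6941·q_1 = (-3.4839, -1.4839, -1.5484, 0.0323, -0.0645).
‖u_2‖ = 4.0917, so q_2 = (-0.8515, -0.3627, -0.3784, 0.0079, -0.0158).
q_1·a_3 = 0.1796·(-2) + 0.1796·1 + (-0.5388)·2 + 0.3592·(-3) + (-0.7184)·0 = -2.3349; q_2·a_3 = (-0.8515)·(-2) + (-0.3627)·1 + (-0.3784)·2 + 0.0079·(-3) + (-0.0158)·0 = 0.5597.
u_3 = a_3 + 2.3349·q_1 − 0.5597·q_2 = (-1.1040, 1.6224, 0.9538, -2.1657, -1.6686).
‖u_3‖ = 3.4979, so q_3 = (-0.3156, 0.4638, 0.2727, -0.6191, -0.4770).
q_1·a_4 = 0.1796·1 + 0.1796·0 + (-0.5388)·3 + 0.3592·1 + (-0.7184)·3 = -3.2329; q_2·a_4 = (-0.8515)·1 + (-0.3627)·0 + (-0.3784)·3 + 0.0079·1 + (-0.0158)·3 = -2.0261; q_3·a_4 = (-0.3156)·1 + 0.4638·0 + 0.2727·3 + (-0.6191)·1 + (-0.4770)·3 = -1.5479.
u_4 = a_4 + 3.2329·q_1 + 2.0261·q_2 + 1.5479·q_3 = (-0.6331, 0.5638, 0.9134, 1.2189, -0.0929).
‖u_4‖ = 1.7456, so q_4 = (-0.3627, 0.3230, 0.5232, 0.6983, -0.0532).
Qᵀb = (1.0776, 1.7344, -1.2736, 1.1611).
Back-substitute: x_4 = 1.1611/1.7456 = 0.6651.
x_3 = (-1.2736 + 1.5479·0.6651)/3.4979 = -0.0698.
x_2 = (1.7344 − 0.5597·(-0.0698) + 2.0261·0.6651)/4.0917 = 0.7628.
x_1 = (1.0776 − 2.6941·0.7628 + 2.3349·(-0.0698) + 3.2329·0.6651)/5.5678 = 0.1814.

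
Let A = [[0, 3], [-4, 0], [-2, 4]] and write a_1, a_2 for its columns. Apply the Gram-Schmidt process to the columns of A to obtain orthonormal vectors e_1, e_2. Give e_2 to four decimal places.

a_1 = (0, -4, -2); ‖a_1‖ = 4.4721, so e_1 = (0.0000, -0.8944, -0.4472).
e_1·a_2 = 0.0000·3 + (-0.8944)·0 + (-0.4472)·4 = -1.7889.
u_2 = a_2 + 1.7889·e_1 = (3.0000, -1.6000, 3.2000).
‖u_2‖ = 4.6690, so e_2 = (0.6425, -0.3427, 0.6854).

e_2 = (0.6425, -0.3427, 0.6854)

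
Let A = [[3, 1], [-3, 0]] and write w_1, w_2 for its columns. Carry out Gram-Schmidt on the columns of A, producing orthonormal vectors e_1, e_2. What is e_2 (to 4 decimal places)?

e_2 = (0.7071, 0.7071)

e_1 = w_1/‖w_1‖ = (3, -3)/4.2426 = (0.7071, -0.7071).
r_{12} = e_1·w_2 = 0.7071.
u_2 = w_2 − 0.7071·e_1 = (0.5000, 0.5000).
‖u_2‖ = 0.7071, so e_2 = (0.7071, 0.7071).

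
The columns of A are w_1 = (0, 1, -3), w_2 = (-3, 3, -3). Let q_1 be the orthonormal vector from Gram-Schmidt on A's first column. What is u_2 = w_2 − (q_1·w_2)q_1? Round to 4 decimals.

w_1 = (0, 1, -3); ‖w_1‖ = 3.1623, so q_1 = (0.0000, 0.3162, -0.9487).
q_1·w_2 = 0.0000·(-3) + 0.3162·3 + (-0.9487)·(-3) = 3.7947.
u_2 = w_2 − 3.7947·q_1 = (-3.0000, 1.8000, 0.6000).

u_2 = (-3.0000, 1.8000, 0.6000)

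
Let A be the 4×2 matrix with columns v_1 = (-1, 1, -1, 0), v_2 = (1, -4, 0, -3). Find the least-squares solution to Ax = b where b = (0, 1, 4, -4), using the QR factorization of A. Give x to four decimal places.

x = (-0.7170, 0.1698)

v_1 = (-1, 1, -1, 0); ‖v_1‖ = 1.7321, so e_1 = (-0.5774, 0.5774, -0.5774, 0.0000).
e_1·v_2 = (-0.5774)·1 + 0.5774·(-4) + (-0.5774)·0 + 0.0000·(-3) = -2.8868.
u_2 = v_2 + 2.8868·e_1 = (-0.6667, -2.3333, -1.6667, -3.0000).
‖u_2‖ = 4.2032, so e_2 = (-0.1586, -0.5551, -0.3965, -0.7137).
Qᵀb = (-1.7321, 0.7137).
Back-substitute: x_2 = 0.7137/4.2032 = 0.1698.
x_1 = (-1.7321 + 2.8868·0.1698)/1.7321 = -0.7170.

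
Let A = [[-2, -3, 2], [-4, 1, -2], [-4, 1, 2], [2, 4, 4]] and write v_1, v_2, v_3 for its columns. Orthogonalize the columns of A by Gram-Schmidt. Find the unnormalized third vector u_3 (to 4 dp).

u_3 = (3.1724, -2.1762, 1.8238, 2.4674)

q_1 = v_1/‖v_1‖ = (-2, -4, -4, 2)/6.3246 = (-0.3162, -0.6325, -0.6325, 0.3162).
r_{12} = q_1·v_2 = 0.9487.
u_2 = v_2 − 0.9487·q_1 = (-2.7000, 1.6000, 1.6000, 3.7000).
‖u_2‖ = 5.1088, so q_2 = (-0.5285, 0.3132, 0.3132, 0.7242).
r_{13} = q_1·v_3 = 0.6325; r_{23} = q_2·v_3 = 1.8400.
u_3 = v_3 − 0.6325·q_1 − 1.8400·q_2 = (3.1724, -2.1762, 1.8238, 2.4674).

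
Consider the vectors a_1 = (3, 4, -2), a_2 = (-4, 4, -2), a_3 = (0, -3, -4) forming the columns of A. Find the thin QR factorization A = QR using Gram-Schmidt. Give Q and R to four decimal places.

Q = [[0.5571, -0.8305, 0.0000], [0.7428, 0.4983, -0.4472], [-0.3714, -0.2491, -0.8944]], R = [[5.3852, 1.4856, -0.7428], [0.0000, 5.8132, -0.4983], [0.0000, 0.0000, 4.9193]]

a_1 = (3, 4, -2); ‖a_1‖ = 5.3852, so q_1 = (0.5571, 0.7428, -0.3714).
q_1·a_2 = 0.5571·(-4) + 0.7428·4 + (-0.3714)·(-2) = 1.4856.
u_2 = a_2 − 1.4856·q_1 = (-4.8276, 2.8966, -1.4483).
‖u_2‖ = 5.8132, so q_2 = (-0.8305, 0.4983, -0.2491).
q_1·a_3 = 0.5571·0 + 0.7428·(-3) + (-0.3714)·(-4) = -0.7428; q_2·a_3 = (-0.8305)·0 + 0.4983·(-3) + (-0.2491)·(-4) = -0.4983.
u_3 = a_3 + 0.7428·q_1 + 0.4983·q_2 = (0.0000, -2.2000, -4.4000).
‖u_3‖ = 4.9193, so q_3 = (0.0000, -0.4472, -0.8944).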